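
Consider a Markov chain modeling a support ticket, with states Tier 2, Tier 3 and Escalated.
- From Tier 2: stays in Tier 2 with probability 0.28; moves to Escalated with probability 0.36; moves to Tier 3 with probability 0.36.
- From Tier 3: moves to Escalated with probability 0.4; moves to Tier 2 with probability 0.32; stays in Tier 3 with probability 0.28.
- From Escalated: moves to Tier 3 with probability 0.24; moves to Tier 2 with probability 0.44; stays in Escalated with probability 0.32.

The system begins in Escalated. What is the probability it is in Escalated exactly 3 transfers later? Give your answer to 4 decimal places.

0.3578

Propagate the distribution vector 3 transfers from Escalated.
After 0 transfers: (0.0000, 0.0000, 1.0000)
After 1 transfer: (0.4400, 0.2400, 0.3200)
After 2 transfers: (0.3408, 0.3024, 0.3568)
After 3 transfers: (0.3492, 0.2930, 0.3578)
P(in Escalated after 3 transfers) = 0.3578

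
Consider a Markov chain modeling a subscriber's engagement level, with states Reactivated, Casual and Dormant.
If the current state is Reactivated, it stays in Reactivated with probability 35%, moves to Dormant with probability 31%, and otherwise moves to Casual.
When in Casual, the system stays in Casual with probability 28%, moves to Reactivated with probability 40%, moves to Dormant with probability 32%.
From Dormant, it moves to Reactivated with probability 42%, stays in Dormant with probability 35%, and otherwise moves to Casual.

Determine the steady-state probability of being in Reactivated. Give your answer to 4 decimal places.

0.3872

Let the stationary distribution be π with π = πP and π_1 + π_2 + π_3 = 1.
π_1 = 0.35·π_1 + 0.4·π_2 + 0.42·π_3
π_2 = 0.34·π_1 + 0.28·π_2 + 0.23·π_3
Solving with the normalization constraint gives π = (0.3872, 0.2869, 0.3259).
So the stationary probability of Reactivated is 0.3872.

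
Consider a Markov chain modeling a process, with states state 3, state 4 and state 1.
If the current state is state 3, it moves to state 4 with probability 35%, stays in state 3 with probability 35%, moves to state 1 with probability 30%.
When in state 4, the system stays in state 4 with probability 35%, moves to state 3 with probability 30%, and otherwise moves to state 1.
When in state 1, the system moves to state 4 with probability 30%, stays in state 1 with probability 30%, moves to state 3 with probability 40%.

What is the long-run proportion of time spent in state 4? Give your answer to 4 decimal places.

Let the stationary distribution be π with π = πP and π_1 + π_2 + π_3 = 1.
π_1 = 0.35·π_1 + 0.3·π_2 + 0.4·π_3
π_2 = 0.35·π_1 + 0.35·π_2 + 0.3·π_3
Solving with the normalization constraint gives π = (0.3491, 0.3342, 0.3167).
So the stationary probability of state 4 is 0.3342.

0.3342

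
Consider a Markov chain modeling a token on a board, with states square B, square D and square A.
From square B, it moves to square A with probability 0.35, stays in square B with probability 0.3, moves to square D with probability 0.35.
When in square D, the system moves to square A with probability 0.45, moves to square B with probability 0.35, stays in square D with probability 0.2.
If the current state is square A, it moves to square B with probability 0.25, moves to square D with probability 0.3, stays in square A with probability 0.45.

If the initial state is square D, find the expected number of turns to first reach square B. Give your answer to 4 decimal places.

3.2787

Let t(s) be the expected number of turns to first reach square B from state s, with t(square B) = 0. Conditioning on the first turn:
t(square D) = 1 + 0.2·t(square D) + 0.45·t(square A)
t(square A) = 1 + 0.3·t(square D) + 0.45·t(square A)
Solving: t(square D) = 3.2787, t(square A) = 3.6066.
Expected turns from square D to square B: 3.2787.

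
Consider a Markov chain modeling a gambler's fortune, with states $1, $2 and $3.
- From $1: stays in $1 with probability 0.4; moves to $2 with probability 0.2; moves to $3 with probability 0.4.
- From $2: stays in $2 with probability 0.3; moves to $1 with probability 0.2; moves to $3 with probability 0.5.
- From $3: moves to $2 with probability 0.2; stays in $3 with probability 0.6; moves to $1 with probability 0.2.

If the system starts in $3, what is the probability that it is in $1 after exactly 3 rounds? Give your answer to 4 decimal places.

Propagate the distribution vector 3 rounds from $3.
After 0 rounds: (0.0000, 0.0000, 1.0000)
After 1 round: (0.2000, 0.2000, 0.6000)
After 2 rounds: (0.2400, 0.2200, 0.5400)
After 3 rounds: (0.2480, 0.2220, 0.5300)
P(in $1 after 3 rounds) = 0.2480

0.2480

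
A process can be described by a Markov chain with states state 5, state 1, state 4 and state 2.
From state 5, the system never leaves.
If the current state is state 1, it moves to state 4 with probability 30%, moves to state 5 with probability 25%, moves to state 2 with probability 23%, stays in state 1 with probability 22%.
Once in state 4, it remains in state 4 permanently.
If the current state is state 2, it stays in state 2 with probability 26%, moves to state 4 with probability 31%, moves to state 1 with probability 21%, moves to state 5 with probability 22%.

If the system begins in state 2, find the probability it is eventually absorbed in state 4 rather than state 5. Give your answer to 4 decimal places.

Let h(s) be the probability of absorption at state 4 starting from transient state s. Then h(state 4) = 1 and h(state 5) = 0. By first-step analysis:
h(state 1) = 0.25·0 + 0.22·h(state 1) + 0.3·1 + 0.23·h(state 2)
h(state 2) = 0.22·0 + 0.21·h(state 1) + 0.31·1 + 0.26·h(state 2)
Solving: h(state 1) = 0.5545, h(state 2) = 0.5763.
Starting from state 2, the probability is 0.5763.

0.5763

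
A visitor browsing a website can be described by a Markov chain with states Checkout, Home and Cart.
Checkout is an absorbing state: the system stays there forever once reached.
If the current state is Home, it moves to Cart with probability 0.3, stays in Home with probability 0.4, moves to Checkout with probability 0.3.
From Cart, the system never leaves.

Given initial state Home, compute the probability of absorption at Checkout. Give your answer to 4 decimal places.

0.5000

Let h(s) be the probability of absorption at Checkout starting from transient state s. Then h(Checkout) = 1 and h(Cart) = 0. By first-step analysis:
h(Home) = 0.3·1 + 0.4·h(Home) + 0.3·0
Solving: h(Home) = 0.5000.
Starting from Home, the probability is 0.5000.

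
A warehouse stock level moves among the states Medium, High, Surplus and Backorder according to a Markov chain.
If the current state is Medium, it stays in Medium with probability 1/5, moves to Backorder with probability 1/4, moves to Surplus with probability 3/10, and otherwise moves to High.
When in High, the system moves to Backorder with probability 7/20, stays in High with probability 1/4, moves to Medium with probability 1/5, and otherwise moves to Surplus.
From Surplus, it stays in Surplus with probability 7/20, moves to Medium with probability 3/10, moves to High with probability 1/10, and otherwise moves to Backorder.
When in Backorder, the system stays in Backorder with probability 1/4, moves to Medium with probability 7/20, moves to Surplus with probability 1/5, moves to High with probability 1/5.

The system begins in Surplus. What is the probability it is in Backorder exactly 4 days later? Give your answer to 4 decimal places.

Propagate the distribution vector 4 days from Surplus.
After 0 days: (0.0000, 0.0000, 1.0000, 0.0000)
After 1 day: (0.3000, 0.1000, 0.3500, 0.2500)
After 2 days: (0.2725, 0.1850, 0.2825, 0.2600)
After 3 days: (0.2673, 0.1946, 0.2696, 0.2685)
After 4 days: (0.2672, 0.1961, 0.2672, 0.2695)
P(in Backorder after 4 days) = 0.2695

0.2695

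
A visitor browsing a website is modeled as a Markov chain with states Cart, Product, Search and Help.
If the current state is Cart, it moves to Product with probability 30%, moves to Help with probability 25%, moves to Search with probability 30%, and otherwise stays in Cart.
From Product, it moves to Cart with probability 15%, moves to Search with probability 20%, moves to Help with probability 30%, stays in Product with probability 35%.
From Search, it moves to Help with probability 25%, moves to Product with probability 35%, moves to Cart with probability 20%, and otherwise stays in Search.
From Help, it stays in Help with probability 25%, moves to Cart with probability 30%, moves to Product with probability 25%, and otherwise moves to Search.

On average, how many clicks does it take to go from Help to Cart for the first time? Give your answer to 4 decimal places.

Let t(s) be the expected number of clicks to first reach Cart from state s, with t(Cart) = 0. Conditioning on the first click:
t(Product) = 1 + 0.35·t(Product) + 0.2·t(Search) + 0.3·t(Help)
t(Search) = 1 + 0.35·t(Product) + 0.2·t(Search) + 0.25·t(Help)
t(Help) = 1 + 0.25·t(Product) + 0.2·t(Search) + 0.25·t(Help)
Solving: t(Product) = 4.9645, t(Search) = 4.7518, t(Help) = 4.2553.
Expected clicks from Help to Cart: 4.2553.

4.2553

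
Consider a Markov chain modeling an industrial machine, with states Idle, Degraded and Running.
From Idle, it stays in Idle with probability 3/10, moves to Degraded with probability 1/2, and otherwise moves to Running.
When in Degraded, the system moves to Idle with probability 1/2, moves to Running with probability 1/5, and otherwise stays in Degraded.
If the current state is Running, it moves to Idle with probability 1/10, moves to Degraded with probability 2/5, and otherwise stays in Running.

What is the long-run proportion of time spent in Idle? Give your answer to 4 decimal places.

Let the stationary distribution be π with π = πP and π_1 + π_2 + π_3 = 1.
π_1 = 0.3·π_1 + 0.5·π_2 + 0.1·π_3
π_2 = 0.5·π_1 + 0.3·π_2 + 0.4·π_3
Solving with the normalization constraint gives π = (0.3214, 0.3929, 0.2857).
So the stationary probability of Idle is 0.3214.

0.3214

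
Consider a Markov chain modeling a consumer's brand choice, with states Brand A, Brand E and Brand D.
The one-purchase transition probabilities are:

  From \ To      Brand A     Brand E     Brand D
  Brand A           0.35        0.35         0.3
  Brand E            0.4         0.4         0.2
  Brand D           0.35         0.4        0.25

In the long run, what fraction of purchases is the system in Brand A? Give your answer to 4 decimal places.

0.3691

Let the stationary distribution be π with π = πP and π_1 + π_2 + π_3 = 1.
π_1 = 0.35·π_1 + 0.4·π_2 + 0.35·π_3
π_2 = 0.35·π_1 + 0.4·π_2 + 0.4·π_3
Solving with the normalization constraint gives π = (0.3691, 0.3815, 0.2494).
So the stationary probability of Brand A is 0.3691.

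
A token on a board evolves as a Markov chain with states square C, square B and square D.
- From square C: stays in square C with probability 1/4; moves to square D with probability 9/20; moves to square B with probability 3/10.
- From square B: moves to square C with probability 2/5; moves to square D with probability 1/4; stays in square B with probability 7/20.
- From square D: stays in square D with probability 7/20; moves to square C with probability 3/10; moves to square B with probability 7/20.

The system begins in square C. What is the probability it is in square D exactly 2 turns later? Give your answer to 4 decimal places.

0.3450

Sum over the intermediate state after 1 turn:
P = P(square C→square C)·P(square C→square D) + P(square C→square B)·P(square B→square D) + P(square C→square D)·P(square D→square D)
  = 0.25×0.45 + 0.3×0.25 + 0.45×0.35
  = 0.1125 + 0.0750 + 0.1575 = 0.3450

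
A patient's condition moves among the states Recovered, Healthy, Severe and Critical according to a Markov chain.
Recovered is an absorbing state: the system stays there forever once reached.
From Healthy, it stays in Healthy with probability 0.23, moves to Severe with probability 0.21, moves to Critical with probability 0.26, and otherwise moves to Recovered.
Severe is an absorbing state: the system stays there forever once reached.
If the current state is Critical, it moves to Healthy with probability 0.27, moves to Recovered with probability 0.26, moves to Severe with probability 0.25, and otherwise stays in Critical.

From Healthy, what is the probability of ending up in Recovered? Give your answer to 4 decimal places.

0.5686

Let h(s) be the probability of absorption at Recovered starting from transient state s. Then h(Recovered) = 1 and h(Severe) = 0. By first-step analysis:
h(Healthy) = 0.3·1 + 0.23·h(Healthy) + 0.21·0 + 0.26·h(Critical)
h(Critical) = 0.26·1 + 0.27·h(Healthy) + 0.25·0 + 0.22·h(Critical)
Solving: h(Healthy) = 0.5686, h(Critical) = 0.5302.
Starting from Healthy, the probability is 0.5686.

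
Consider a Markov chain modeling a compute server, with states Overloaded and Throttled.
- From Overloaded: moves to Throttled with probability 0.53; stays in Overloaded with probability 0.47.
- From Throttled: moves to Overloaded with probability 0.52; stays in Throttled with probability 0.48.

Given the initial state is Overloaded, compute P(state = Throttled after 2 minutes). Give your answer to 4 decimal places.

0.5035

Sum over the intermediate state after 1 minute:
P = P(Overloaded→Overloaded)·P(Overloaded→Throttled) + P(Overloaded→Throttled)·P(Throttled→Throttled)
  = 0.47×0.53 + 0.53×0.48
  = 0.2491 + 0.2544 = 0.5035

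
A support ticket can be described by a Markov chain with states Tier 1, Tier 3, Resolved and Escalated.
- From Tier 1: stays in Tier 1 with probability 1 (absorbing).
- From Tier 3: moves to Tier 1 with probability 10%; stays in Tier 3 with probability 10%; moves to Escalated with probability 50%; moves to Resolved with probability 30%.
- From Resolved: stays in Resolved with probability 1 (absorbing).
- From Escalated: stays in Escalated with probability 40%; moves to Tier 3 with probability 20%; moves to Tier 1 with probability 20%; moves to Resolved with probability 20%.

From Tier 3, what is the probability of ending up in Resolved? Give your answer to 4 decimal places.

Let h(s) be the probability of absorption at Resolved starting from transient state s. Then h(Resolved) = 1 and h(Tier 1) = 0. By first-step analysis:
h(Tier 3) = 0.1·0 + 0.1·h(Tier 3) + 0.3·1 + 0.5·h(Escalated)
h(Escalated) = 0.2·0 + 0.2·h(Tier 3) + 0.2·1 + 0.4·h(Escalated)
Solving: h(Tier 3) = 0.6364, h(Escalated) = 0.5455.
Starting from Tier 3, the probability is 0.6364.

0.6364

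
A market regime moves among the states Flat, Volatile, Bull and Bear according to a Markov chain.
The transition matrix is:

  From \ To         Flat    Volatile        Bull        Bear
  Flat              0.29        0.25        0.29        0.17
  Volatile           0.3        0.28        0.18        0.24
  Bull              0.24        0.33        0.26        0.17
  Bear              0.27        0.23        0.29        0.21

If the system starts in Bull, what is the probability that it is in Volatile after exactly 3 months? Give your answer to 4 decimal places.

0.2740

Propagate the distribution vector 3 months from Bull.
After 0 months: (0.0000, 0.0000, 1.0000, 0.0000)
After 1 month: (0.2400, 0.3300, 0.2600, 0.1700)
After 2 months: (0.2769, 0.2773, 0.2459, 0.1999)
After 3 months: (0.2765, 0.2740, 0.2521, 0.1974)
P(in Volatile after 3 months) = 0.2740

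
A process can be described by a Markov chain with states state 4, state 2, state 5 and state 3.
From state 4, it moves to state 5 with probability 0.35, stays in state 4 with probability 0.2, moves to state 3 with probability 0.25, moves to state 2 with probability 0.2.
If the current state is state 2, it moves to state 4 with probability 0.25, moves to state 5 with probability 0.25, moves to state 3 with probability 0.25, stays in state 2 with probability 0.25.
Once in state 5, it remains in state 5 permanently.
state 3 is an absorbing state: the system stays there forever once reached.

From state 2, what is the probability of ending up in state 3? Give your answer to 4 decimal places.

Let h(s) be the probability of absorption at state 3 starting from transient state s. Then h(state 3) = 1 and h(state 5) = 0. By first-step analysis:
h(state 4) = 0.2·h(state 4) + 0.2·h(state 2) + 0.35·0 + 0.25·1
h(state 2) = 0.25·h(state 4) + 0.25·h(state 2) + 0.25·0 + 0.25·1
Solving: h(state 4) = 0.4318, h(state 2) = 0.4773.
Starting from state 2, the probability is 0.4773.

0.4773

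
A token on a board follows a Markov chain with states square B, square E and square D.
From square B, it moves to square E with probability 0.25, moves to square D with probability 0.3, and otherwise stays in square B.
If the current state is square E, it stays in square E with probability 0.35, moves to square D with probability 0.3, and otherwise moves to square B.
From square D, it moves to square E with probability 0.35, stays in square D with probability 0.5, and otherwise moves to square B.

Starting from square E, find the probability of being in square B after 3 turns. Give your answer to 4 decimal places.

Propagate the distribution vector 3 turns from square E.
After 0 turns: (0.0000, 1.0000, 0.0000)
After 1 turn: (0.3500, 0.3500, 0.3000)
After 2 turns: (0.3250, 0.3150, 0.3600)
After 3 turns: (0.3105, 0.3175, 0.3720)
P(in square B after 3 turns) = 0.3105

0.3105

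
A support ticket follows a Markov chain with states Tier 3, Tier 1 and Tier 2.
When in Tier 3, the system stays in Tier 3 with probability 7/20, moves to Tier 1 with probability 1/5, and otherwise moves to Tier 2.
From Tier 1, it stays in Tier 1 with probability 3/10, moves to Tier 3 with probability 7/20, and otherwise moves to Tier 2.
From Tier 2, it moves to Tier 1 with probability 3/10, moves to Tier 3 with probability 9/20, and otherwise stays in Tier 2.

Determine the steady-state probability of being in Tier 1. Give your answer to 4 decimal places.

0.2615

Let the stationary distribution be π with π = πP and π_1 + π_2 + π_3 = 1.
π_1 = 0.35·π_1 + 0.35·π_2 + 0.45·π_3
π_2 = 0.2·π_1 + 0.3·π_2 + 0.3·π_3
Solving with the normalization constraint gives π = (0.3853, 0.2615, 0.3532).
So the stationary probability of Tier 1 is 0.2615.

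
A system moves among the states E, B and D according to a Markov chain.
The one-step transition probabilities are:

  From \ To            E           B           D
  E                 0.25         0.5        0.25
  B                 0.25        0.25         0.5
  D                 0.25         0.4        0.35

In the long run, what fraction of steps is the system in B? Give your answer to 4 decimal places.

Let the stationary distribution be π with π = πP and π_1 + π_2 + π_3 = 1.
π_1 = 0.25·π_1 + 0.25·π_2 + 0.25·π_3
π_2 = 0.5·π_1 + 0.25·π_2 + 0.4·π_3
Solving with the normalization constraint gives π = (0.2500, 0.3696, 0.3804).
So the stationary probability of B is 0.3696.

0.3696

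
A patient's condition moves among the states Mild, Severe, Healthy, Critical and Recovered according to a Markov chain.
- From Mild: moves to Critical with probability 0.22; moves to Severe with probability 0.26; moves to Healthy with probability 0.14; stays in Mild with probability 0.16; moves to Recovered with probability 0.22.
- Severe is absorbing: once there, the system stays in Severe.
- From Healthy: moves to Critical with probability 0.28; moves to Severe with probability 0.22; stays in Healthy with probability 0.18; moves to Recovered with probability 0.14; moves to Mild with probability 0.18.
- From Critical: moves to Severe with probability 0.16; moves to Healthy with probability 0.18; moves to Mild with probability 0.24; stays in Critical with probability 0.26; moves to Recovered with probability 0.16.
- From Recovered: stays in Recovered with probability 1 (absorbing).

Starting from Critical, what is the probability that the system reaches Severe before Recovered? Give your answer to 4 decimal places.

Let h(s) be the probability of absorption at Severe starting from transient state s. Then h(Severe) = 1 and h(Recovered) = 0. By first-step analysis:
h(Mild) = 0.16·h(Mild) + 0.26·1 + 0.14·h(Healthy) + 0.22·h(Critical) + 0.22·0
h(Healthy) = 0.18·h(Mild) + 0.22·1 + 0.18·h(Healthy) + 0.28·h(Critical) + 0.14·0
h(Critical) = 0.24·h(Mild) + 0.16·1 + 0.18·h(Healthy) + 0.26·h(Critical) + 0.16·0
Solving: h(Mild) = 0.5433, h(Healthy) = 0.5688, h(Critical) = 0.5308.
Starting from Critical, the probability is 0.5308.

0.5308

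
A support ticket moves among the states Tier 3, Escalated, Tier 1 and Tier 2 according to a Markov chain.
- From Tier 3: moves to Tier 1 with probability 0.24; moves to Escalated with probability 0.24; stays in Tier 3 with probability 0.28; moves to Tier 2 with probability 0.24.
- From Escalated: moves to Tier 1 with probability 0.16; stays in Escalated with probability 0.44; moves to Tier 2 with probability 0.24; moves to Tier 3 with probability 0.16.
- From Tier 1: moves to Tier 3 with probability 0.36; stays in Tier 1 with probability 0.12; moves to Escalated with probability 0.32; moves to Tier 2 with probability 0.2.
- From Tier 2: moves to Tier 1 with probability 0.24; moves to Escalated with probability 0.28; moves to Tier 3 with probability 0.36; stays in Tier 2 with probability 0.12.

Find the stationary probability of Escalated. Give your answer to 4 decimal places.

0.3294

Let the stationary distribution be π with π = πP and π_1 + π_2 + π_3 + π_4 = 1.
π_1 = 0.28·π_1 + 0.16·π_2 + 0.36·π_3 + 0.36·π_4
π_2 = 0.24·π_1 + 0.44·π_2 + 0.32·π_3 + 0.28·π_4
π_3 = 0.24·π_1 + 0.16·π_2 + 0.12·π_3 + 0.24·π_4
Solving with the normalization constraint gives π = (0.2723, 0.3294, 0.1908, 0.2075).
So the stationary probability of Escalated is 0.3294.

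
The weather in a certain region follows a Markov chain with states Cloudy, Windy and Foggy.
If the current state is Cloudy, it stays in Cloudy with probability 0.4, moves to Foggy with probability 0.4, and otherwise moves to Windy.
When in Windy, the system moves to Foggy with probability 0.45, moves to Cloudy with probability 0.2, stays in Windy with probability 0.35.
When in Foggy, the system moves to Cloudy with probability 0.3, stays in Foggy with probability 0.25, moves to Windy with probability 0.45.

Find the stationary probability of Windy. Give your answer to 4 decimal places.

0.3420

Let the stationary distribution be π with π = πP and π_1 + π_2 + π_3 = 1.
π_1 = 0.4·π_1 + 0.2·π_2 + 0.3·π_3
π_2 = 0.2·π_1 + 0.35·π_2 + 0.45·π_3
Solving with the normalization constraint gives π = (0.2953, 0.3420, 0.3627).
So the stationary probability of Windy is 0.3420.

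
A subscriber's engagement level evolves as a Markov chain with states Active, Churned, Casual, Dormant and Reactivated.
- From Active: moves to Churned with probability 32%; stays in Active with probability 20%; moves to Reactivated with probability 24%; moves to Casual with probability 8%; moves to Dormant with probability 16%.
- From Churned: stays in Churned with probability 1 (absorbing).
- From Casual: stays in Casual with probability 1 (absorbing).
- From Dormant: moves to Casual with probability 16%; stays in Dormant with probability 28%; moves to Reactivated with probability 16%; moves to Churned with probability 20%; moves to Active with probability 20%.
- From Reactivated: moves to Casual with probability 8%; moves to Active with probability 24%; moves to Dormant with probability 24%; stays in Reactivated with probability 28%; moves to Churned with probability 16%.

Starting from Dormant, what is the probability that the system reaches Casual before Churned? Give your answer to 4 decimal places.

Let h(s) be the probability of absorption at Casual starting from transient state s. Then h(Casual) = 1 and h(Churned) = 0. By first-step analysis:
h(Active) = 0.2·h(Active) + 0.32·0 + 0.08·1 + 0.16·h(Dormant) + 0.24·h(Reactivated)
h(Dormant) = 0.2·h(Active) + 0.2·0 + 0.16·1 + 0.28·h(Dormant) + 0.16·h(Reactivated)
h(Reactivated) = 0.24·h(Active) + 0.16·0 + 0.08·1 + 0.24·h(Dormant) + 0.28·h(Reactivated)
Solving: h(Active) = 0.2714, h(Dormant) = 0.3698, h(Reactivated) = 0.3249.
Starting from Dormant, the probability is 0.3698.

0.3698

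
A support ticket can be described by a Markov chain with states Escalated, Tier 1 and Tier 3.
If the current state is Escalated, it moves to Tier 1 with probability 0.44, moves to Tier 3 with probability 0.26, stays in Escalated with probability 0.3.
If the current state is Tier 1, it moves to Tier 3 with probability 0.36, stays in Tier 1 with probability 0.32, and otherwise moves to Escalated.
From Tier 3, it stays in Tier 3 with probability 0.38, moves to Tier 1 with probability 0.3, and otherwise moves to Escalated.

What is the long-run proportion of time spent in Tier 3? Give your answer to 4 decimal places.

Let the stationary distribution be π with π = πP and π_1 + π_2 + π_3 = 1.
π_1 = 0.3·π_1 + 0.32·π_2 + 0.32·π_3
π_2 = 0.44·π_1 + 0.32·π_2 + 0.3·π_3
Solving with the normalization constraint gives π = (0.3137, 0.3509, 0.3353).
So the stationary probability of Tier 3 is 0.3353.

0.3353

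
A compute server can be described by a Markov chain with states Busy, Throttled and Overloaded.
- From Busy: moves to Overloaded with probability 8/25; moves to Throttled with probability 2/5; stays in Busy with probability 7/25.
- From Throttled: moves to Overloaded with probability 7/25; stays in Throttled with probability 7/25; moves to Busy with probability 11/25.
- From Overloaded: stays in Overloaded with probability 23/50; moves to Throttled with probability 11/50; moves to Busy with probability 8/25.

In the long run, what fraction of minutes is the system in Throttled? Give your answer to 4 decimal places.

Let the stationary distribution be π with π = πP and π_1 + π_2 + π_3 = 1.
π_1 = 0.28·π_1 + 0.44·π_2 + 0.32·π_3
π_2 = 0.4·π_1 + 0.28·π_2 + 0.22·π_3
Solving with the normalization constraint gives π = (0.3423, 0.2996, 0.3582).
So the stationary probability of Throttled is 0.2996.

0.2996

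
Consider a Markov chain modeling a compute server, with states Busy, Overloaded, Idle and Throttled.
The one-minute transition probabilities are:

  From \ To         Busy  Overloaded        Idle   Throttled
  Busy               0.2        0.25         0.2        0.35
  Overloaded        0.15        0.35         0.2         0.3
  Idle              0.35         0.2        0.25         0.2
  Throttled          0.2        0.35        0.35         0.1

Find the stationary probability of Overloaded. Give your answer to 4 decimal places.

0.2905

Let the stationary distribution be π with π = πP and π_1 + π_2 + π_3 + π_4 = 1.
π_1 = 0.2·π_1 + 0.15·π_2 + 0.35·π_3 + 0.2·π_4
π_2 = 0.25·π_1 + 0.35·π_2 + 0.2·π_3 + 0.35·π_4
π_3 = 0.2·π_1 + 0.2·π_2 + 0.25·π_3 + 0.35·π_4
Solving with the normalization constraint gives π = (0.2227, 0.2905, 0.2482, 0.2386).
So the stationary probability of Overloaded is 0.2905.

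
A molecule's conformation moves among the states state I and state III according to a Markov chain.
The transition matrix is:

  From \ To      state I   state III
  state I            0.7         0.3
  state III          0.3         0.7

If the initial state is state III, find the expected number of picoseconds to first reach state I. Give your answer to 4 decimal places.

3.3333

Let t(s) be the expected number of picoseconds to first reach state I from state s, with t(state I) = 0. Conditioning on the first picosecond:
t(state III) = 1 + 0.7·t(state III)
Solving: t(state III) = 3.3333.
Expected picoseconds from state III to state I: 3.3333.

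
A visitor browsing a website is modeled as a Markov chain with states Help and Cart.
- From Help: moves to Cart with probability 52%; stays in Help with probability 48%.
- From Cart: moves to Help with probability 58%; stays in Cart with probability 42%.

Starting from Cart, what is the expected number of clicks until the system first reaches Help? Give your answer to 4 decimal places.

1.7241

Let t(s) be the expected number of clicks to first reach Help from state s, with t(Help) = 0. Conditioning on the first click:
t(Cart) = 1 + 0.42·t(Cart)
Solving: t(Cart) = 1.7241.
Expected clicks from Cart to Help: 1.7241.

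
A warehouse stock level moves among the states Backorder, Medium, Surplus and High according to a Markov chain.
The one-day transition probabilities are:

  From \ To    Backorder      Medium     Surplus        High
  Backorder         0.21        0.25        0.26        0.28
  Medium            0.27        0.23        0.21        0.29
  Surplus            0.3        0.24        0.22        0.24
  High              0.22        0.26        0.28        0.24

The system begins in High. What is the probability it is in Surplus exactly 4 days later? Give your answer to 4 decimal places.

0.2432

Propagate the distribution vector 4 days from High.
After 0 days: (0.0000, 0.0000, 0.0000, 1.0000)
After 1 day: (0.2200, 0.2600, 0.2800, 0.2400)
After 2 days: (0.2532, 0.2444, 0.2406, 0.2618)
After 3 days: (0.2489, 0.2453, 0.2434, 0.2623)
After 4 days: (0.2492, 0.2453, 0.2432, 0.2622)
P(in Surplus after 4 days) = 0.2432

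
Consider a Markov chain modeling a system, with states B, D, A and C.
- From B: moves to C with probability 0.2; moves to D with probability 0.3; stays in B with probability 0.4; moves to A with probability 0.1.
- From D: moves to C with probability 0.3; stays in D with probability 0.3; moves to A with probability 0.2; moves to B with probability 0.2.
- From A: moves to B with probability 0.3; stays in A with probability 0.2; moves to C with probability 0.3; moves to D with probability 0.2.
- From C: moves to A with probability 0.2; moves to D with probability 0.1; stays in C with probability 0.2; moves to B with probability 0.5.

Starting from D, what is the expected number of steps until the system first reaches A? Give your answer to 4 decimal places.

6.0265

Let t(s) be the expected number of steps to first reach A from state s, with t(A) = 0. Conditioning on the first step:
t(B) = 1 + 0.4·t(B) + 0.3·t(D) + 0.2·t(C)
t(D) = 1 + 0.2·t(B) + 0.3·t(D) + 0.3·t(C)
t(C) = 1 + 0.5·t(B) + 0.1·t(D) + 0.2·t(C)
Solving: t(B) = 6.7550, t(D) = 6.0265, t(C) = 6.2252.
Expected steps from D to A: 6.0265.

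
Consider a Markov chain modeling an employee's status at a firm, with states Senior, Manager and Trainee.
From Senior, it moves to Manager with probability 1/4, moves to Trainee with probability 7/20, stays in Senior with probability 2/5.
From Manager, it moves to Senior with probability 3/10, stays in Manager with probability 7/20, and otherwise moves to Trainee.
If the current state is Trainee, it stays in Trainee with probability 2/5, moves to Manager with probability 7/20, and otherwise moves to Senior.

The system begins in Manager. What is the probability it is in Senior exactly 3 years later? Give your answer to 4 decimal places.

Propagate the distribution vector 3 years from Manager.
After 0 years: (0.0000, 1.0000, 0.0000)
After 1 year: (0.3000, 0.3500, 0.3500)
After 2 years: (0.3125, 0.3200, 0.3675)
After 3 years: (0.3129, 0.3188, 0.3684)
P(in Senior after 3 years) = 0.3129

0.3129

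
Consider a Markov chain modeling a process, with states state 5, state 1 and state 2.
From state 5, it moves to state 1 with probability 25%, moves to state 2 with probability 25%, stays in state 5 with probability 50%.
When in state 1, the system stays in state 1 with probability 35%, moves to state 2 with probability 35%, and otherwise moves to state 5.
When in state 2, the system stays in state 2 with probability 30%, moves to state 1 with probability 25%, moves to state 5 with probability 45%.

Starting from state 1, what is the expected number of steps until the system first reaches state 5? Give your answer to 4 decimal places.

2.8571

Let t(s) be the expected number of steps to first reach state 5 from state s, with t(state 5) = 0. Conditioning on the first step:
t(state 1) = 1 + 0.35·t(state 1) + 0.35·t(state 2)
t(state 2) = 1 + 0.25·t(state 1) + 0.3·t(state 2)
Solving: t(state 1) = 2.8571, t(state 2) = 2.4490.
Expected steps from state 1 to state 5: 2.8571.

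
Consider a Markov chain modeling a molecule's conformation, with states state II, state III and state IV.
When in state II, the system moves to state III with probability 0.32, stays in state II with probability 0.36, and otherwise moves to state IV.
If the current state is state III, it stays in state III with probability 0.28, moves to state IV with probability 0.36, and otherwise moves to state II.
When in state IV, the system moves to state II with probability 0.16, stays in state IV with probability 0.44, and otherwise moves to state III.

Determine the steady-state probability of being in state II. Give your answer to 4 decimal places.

Let the stationary distribution be π with π = πP and π_1 + π_2 + π_3 = 1.
π_1 = 0.36·π_1 + 0.36·π_2 + 0.16·π_3
π_2 = 0.32·π_1 + 0.28·π_2 + 0.4·π_3
Solving with the normalization constraint gives π = (0.2842, 0.3368, 0.3789).
So the stationary probability of state II is 0.2842.

0.2842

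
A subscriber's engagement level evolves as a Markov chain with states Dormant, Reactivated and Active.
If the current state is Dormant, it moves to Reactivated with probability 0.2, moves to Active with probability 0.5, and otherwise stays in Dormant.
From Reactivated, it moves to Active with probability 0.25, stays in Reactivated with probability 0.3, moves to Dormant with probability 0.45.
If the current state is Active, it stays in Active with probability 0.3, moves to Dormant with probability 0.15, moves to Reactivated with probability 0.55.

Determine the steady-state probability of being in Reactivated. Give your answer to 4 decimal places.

0.3555

Let the stationary distribution be π with π = πP and π_1 + π_2 + π_3 = 1.
π_1 = 0.3·π_1 + 0.45·π_2 + 0.15·π_3
π_2 = 0.2·π_1 + 0.3·π_2 + 0.55·π_3
Solving with the normalization constraint gives π = (0.3019, 0.3555, 0.3426).
So the stationary probability of Reactivated is 0.3555.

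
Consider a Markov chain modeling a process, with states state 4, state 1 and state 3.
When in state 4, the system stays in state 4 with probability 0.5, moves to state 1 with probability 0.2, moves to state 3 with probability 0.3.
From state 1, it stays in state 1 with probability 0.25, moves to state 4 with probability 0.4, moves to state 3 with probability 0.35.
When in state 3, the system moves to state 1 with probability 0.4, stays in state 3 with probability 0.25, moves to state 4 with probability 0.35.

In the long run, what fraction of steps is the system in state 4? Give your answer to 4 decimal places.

Let the stationary distribution be π with π = πP and π_1 + π_2 + π_3 = 1.
π_1 = 0.5·π_1 + 0.4·π_2 + 0.35·π_3
π_2 = 0.2·π_1 + 0.25·π_2 + 0.4·π_3
Solving with the normalization constraint gives π = (0.4278, 0.2734, 0.2987).
So the stationary probability of state 4 is 0.4278.

0.4278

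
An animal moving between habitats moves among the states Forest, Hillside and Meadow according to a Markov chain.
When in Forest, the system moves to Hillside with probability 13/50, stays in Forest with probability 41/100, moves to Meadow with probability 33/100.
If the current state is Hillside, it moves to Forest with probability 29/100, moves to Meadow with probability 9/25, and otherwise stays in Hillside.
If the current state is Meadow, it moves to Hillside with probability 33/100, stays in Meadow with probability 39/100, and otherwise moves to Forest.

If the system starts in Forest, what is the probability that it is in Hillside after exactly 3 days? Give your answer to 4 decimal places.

Propagate the distribution vector 3 days from Forest.
After 0 days: (1.0000, 0.0000, 0.0000)
After 1 day: (0.4100, 0.2600, 0.3300)
After 2 days: (0.3359, 0.3065, 0.3576)
After 3 days: (0.3267, 0.3126, 0.3607)
P(in Hillside after 3 days) = 0.3126

0.3126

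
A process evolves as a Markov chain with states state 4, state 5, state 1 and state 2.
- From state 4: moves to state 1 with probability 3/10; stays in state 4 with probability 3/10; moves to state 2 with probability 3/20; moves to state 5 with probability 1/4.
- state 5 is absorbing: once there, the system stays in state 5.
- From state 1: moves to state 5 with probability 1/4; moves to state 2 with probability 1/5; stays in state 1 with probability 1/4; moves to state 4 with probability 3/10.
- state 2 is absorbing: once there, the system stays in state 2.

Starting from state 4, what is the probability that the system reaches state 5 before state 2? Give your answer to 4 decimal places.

0.6034

Let h(s) be the probability of absorption at state 5 starting from transient state s. Then h(state 5) = 1 and h(state 2) = 0. By first-step analysis:
h(state 4) = 0.3·h(state 4) + 0.25·1 + 0.3·h(state 1) + 0.15·0
h(state 1) = 0.3·h(state 4) + 0.25·1 + 0.25·h(state 1) + 0.2·0
Solving: h(state 4) = 0.6034, h(state 1) = 0.5747.
Starting from state 4, the probability is 0.6034.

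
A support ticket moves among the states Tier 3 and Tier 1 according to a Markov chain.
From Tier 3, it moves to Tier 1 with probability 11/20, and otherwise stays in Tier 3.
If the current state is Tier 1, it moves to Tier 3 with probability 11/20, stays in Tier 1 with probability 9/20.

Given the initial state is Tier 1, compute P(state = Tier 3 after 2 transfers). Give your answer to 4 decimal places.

Sum over the intermediate state after 1 transfer:
P = P(Tier 1→Tier 3)·P(Tier 3→Tier 3) + P(Tier 1→Tier 1)·P(Tier 1→Tier 3)
  = 0.55×0.45 + 0.45×0.55
  = 0.2475 + 0.2475 = 0.4950

0.4950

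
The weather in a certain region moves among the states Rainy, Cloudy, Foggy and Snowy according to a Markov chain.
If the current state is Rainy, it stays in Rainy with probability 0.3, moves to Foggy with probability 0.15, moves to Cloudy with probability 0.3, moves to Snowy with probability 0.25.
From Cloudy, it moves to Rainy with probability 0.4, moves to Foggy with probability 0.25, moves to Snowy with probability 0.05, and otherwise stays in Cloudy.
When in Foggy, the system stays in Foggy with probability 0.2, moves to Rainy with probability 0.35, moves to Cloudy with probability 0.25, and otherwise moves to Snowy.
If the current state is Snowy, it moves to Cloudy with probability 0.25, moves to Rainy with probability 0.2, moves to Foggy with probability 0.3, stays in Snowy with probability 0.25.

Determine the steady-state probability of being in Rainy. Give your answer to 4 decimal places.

0.3205

Let the stationary distribution be π with π = πP and π_1 + π_2 + π_3 + π_4 = 1.
π_1 = 0.3·π_1 + 0.4·π_2 + 0.35·π_3 + 0.2·π_4
π_2 = 0.3·π_1 + 0.3·π_2 + 0.25·π_3 + 0.25·π_4
π_3 = 0.15·π_1 + 0.25·π_2 + 0.2·π_3 + 0.3·π_4
Solving with the normalization constraint gives π = (0.3205, 0.2800, 0.2163, 0.1832).
So the stationary probability of Rainy is 0.3205.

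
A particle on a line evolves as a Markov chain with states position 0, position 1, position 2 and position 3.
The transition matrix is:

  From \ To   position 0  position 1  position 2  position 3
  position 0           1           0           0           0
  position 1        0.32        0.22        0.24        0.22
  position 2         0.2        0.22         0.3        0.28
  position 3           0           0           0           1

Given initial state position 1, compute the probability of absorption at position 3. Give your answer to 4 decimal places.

Let h(s) be the probability of absorption at position 3 starting from transient state s. Then h(position 3) = 1 and h(position 0) = 0. By first-step analysis:
h(position 1) = 0.32·0 + 0.22·h(position 1) + 0.24·h(position 2) + 0.22·1
h(position 2) = 0.2·0 + 0.22·h(position 1) + 0.3·h(position 2) + 0.28·1
Solving: h(position 1) = 0.4485, h(position 2) = 0.5410.
Starting from position 1, the probability is 0.4485.

0.4485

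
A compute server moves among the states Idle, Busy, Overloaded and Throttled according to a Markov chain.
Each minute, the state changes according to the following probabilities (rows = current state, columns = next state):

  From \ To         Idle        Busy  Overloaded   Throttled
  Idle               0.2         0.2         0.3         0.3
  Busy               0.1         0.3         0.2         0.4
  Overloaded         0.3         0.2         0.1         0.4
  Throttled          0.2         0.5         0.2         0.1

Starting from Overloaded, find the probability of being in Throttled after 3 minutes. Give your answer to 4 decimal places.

0.3060

Propagate the distribution vector 3 minutes from Overloaded.
After 0 minutes: (0.0000, 0.0000, 1.0000, 0.0000)
After 1 minute: (0.3000, 0.2000, 0.1000, 0.4000)
After 2 minutes: (0.1900, 0.3400, 0.2200, 0.2500)
After 3 minutes: (0.1880, 0.3090, 0.1970, 0.3060)
P(in Throttled after 3 minutes) = 0.3060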